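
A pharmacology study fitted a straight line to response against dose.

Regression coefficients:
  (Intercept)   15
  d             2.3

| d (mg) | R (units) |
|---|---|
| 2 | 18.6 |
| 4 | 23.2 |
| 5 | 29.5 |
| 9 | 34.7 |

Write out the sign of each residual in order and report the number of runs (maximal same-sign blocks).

d=2: ŷ = 15 + 2.3·2 = 19.6; e = 18.6 − 19.6 = -1
d=4: ŷ = 15 + 2.3·4 = 24.2; e = 23.2 − 24.2 = -1
d=5: ŷ = 15 + 2.3·5 = 26.5; e = 29.5 − 26.5 = 3
d=9: ŷ = 15 + 2.3·9 = 35.7; e = 34.7 − 35.7 = -1
Signs: − − + −
Runs: −×2, +×1, −×1 → 3

3 runs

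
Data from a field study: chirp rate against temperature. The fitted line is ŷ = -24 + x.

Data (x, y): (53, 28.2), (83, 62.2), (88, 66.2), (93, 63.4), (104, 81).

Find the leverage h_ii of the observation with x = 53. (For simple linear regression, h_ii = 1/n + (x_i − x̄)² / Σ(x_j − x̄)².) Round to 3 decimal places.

x̄ = (53 + 83 + 88 + 93 + 104)/5 = 84.2
Σ(x − x̄)² = 973.44 + 1.44 + 14.44 + 77.44 + 392.04 = 1458.8
h = 1/5 + (-31.2)²/1458.8 = 0.2 + 0.667288 = 0.867

h = 0.867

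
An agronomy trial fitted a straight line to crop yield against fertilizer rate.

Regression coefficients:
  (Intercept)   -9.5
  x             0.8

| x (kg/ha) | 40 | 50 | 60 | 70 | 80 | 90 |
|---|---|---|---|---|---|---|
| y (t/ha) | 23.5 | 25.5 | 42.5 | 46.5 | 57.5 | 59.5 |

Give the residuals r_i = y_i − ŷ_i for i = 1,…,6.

x=40: ŷ = -9.5 + 0.8·40 = 22.5; r = 23.5 − 22.5 = 1
x=50: ŷ = -9.5 + 0.8·50 = 30.5; r = 25.5 − 30.5 = -5
x=60: ŷ = -9.5 + 0.8·60 = 38.5; r = 42.5 − 38.5 = 4
x=70: ŷ = -9.5 + 0.8·70 = 46.5; r = 46.5 − 46.5 = 0
x=80: ŷ = -9.5 + 0.8·80 = 54.5; r = 57.5 − 54.5 = 3
x=90: ŷ = -9.5 + 0.8·90 = 62.5; r = 59.5 − 62.5 = -3

1, -5, 4, 0, 3, -3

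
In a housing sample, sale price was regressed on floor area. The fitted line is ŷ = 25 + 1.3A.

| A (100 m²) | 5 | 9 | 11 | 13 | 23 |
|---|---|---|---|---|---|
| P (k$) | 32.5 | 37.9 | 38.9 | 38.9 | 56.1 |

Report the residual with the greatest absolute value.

e = -3

A=5: ŷ = 25 + 1.3·5 = 31.5; e = 32.5 − 31.5 = 1
A=9: ŷ = 25 + 1.3·9 = 36.7; e = 37.9 − 36.7 = 1.2
A=11: ŷ = 25 + 1.3·11 = 39.3; e = 38.9 − 39.3 = -0.4
A=13: ŷ = 25 + 1.3·13 = 41.9; e = 38.9 − 41.9 = -3
A=23: ŷ = 25 + 1.3·23 = 54.9; e = 56.1 − 54.9 = 1.2
Largest |e| is 3 at A = 13, residual -3.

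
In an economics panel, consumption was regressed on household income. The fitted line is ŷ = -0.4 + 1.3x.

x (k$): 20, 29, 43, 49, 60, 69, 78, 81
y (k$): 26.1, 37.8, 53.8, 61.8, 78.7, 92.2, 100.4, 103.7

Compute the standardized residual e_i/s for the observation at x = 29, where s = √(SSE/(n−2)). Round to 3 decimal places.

0.297

x=20: ŷ = -0.4 + 1.3·20 = 25.6; e = 26.1 − 25.6 = 0.5
x=29: ŷ = -0.4 + 1.3·29 = 37.3; e = 37.8 − 37.3 = 0.5
x=43: ŷ = -0.4 + 1.3·43 = 55.5; e = 53.8 − 55.5 = -1.7
x=49: ŷ = -0.4 + 1.3·49 = 63.3; e = 61.8 − 63.3 = -1.5
x=60: ŷ = -0.4 + 1.3·60 = 77.6; e = 78.7 − 77.6 = 1.1
x=69: ŷ = -0.4 + 1.3·69 = 89.3; e = 92.2 − 89.3 = 2.9
x=78: ŷ = -0.4 + 1.3·78 = 101; e = 100.4 − 101 = -0.6
x=81: ŷ = -0.4 + 1.3·81 = 104.9; e = 103.7 − 104.9 = -1.2
SSE = 0.25 + 0.25 + 2.89 + 2.25 + 1.21 + 8.41 + 0.36 + 1.44 = 17.06
s = √(17.06/6) = 1.68622
e/s = 0.5 / 1.68622 = 0.297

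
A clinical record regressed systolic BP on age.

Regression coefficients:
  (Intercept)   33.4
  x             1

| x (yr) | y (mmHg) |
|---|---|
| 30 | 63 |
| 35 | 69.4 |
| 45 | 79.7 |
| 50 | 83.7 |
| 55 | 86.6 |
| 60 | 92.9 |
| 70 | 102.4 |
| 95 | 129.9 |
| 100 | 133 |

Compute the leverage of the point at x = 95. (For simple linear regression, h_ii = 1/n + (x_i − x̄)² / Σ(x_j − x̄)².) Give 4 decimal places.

h = 0.3663

x̄ = (30 + 35 + 45 + 50 + 55 + 60 + 70 + 95 + 100)/9 = 60
Σ(x − x̄)² = 900 + 625 + 225 + 100 + 25 + 0 + 100 + 1225 + 1600 = 4800
h = 1/9 + (35)²/4800 = 0.111111 + 0.255208 = 0.3663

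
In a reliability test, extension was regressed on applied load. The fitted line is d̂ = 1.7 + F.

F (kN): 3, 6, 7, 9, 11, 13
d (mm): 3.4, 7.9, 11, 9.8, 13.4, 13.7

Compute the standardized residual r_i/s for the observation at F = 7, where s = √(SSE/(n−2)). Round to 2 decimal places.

1.51

F=3: d̂ = 1.7 + 3 = 4.7; r = 3.4 − 4.7 = -1.3
F=6: d̂ = 1.7 + 6 = 7.7; r = 7.9 − 7.7 = 0.2
F=7: d̂ = 1.7 + 7 = 8.7; r = 11 − 8.7 = 2.3
F=9: d̂ = 1.7 + 9 = 10.7; r = 9.8 − 10.7 = -0.9
F=11: d̂ = 1.7 + 11 = 12.7; r = 13.4 − 12.7 = 0.7
F=13: d̂ = 1.7 + 13 = 14.7; r = 13.7 − 14.7 = -1
SSE = 1.69 + 0.04 + 5.29 + 0.81 + 0.49 + 1 = 9.32
s = √(9.32/4) = 1.52643
r/s = 2.3 / 1.52643 = 1.51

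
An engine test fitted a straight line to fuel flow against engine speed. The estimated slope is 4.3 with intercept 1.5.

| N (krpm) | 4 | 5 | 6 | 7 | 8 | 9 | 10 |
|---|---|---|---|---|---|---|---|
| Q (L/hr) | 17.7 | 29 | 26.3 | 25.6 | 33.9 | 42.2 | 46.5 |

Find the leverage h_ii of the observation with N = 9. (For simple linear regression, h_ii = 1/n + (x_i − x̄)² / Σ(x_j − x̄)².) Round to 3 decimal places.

h = 0.286

N̄ = (4 + 5 + 6 + 7 + 8 + 9 + 10)/7 = 7
Σ(N − N̄)² = 9 + 4 + 1 + 0 + 1 + 4 + 9 = 28
h = 1/7 + (2)²/28 = 0.142857 + 0.142857 = 0.286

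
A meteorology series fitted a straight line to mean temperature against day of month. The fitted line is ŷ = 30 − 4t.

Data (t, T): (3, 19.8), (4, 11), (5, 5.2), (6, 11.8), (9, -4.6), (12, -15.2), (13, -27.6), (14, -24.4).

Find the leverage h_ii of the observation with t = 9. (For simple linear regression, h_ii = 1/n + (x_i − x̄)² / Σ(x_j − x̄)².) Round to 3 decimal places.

t̄ = (3 + 4 + 5 + 6 + 9 + 12 + 13 + 14)/8 = 8.25
Σ(t − t̄)² = 27.5625 + 18.0625 + 10.5625 + 5.0625 + 0.5625 + 14.0625 + 22.5625 + 33.0625 = 131.5
h = 1/8 + (0.75)²/131.5 = 0.125 + 0.00427757 = 0.129

h = 0.129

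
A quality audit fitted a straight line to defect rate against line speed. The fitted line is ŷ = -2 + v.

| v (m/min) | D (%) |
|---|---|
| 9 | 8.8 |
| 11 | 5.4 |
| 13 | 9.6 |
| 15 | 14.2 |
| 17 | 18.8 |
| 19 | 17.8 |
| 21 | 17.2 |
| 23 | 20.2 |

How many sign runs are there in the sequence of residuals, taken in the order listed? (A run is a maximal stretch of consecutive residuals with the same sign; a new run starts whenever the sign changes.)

4 runs

v=9: ŷ = -2 + 9 = 7; r = 8.8 − 7 = 1.8
v=11: ŷ = -2 + 11 = 9; r = 5.4 − 9 = -3.6
v=13: ŷ = -2 + 13 = 11; r = 9.6 − 11 = -1.4
v=15: ŷ = -2 + 15 = 13; r = 14.2 − 13 = 1.2
v=17: ŷ = -2 + 17 = 15; r = 18.8 − 15 = 3.8
v=19: ŷ = -2 + 19 = 17; r = 17.8 − 17 = 0.8
v=21: ŷ = -2 + 21 = 19; r = 17.2 − 19 = -1.8
v=23: ŷ = -2 + 23 = 21; r = 20.2 − 21 = -0.8
Signs: + − − + + + − −
Runs: +×1, −×2, +×3, −×2 → 4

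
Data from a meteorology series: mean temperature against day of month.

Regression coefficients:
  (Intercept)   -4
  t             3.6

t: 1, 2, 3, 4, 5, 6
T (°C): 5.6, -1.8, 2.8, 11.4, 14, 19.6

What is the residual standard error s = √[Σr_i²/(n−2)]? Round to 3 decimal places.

s = 4.528

t=1: T̂ = -4 + 3.6·1 = -0.4; r = 5.6 − (-0.4) = 6
t=2: T̂ = -4 + 3.6·2 = 3.2; r = -1.8 − 3.2 = -5
t=3: T̂ = -4 + 3.6·3 = 6.8; r = 2.8 − 6.8 = -4
t=4: T̂ = -4 + 3.6·4 = 10.4; r = 11.4 − 10.4 = 1
t=5: T̂ = -4 + 3.6·5 = 14; r = 14 − 14 = 0
t=6: T̂ = -4 + 3.6·6 = 17.6; r = 19.6 − 17.6 = 2
SSE = 36 + 25 + 16 + 1 + 0 + 4 = 82
s = √(82/4) = √20.5 ≈ 4.528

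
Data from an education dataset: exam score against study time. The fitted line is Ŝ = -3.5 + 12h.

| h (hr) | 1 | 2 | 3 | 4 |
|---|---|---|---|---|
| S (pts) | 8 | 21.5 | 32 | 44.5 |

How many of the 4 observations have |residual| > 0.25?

3

h=1: Ŝ = -3.5 + 12·1 = 8.5; e = 8 − 8.5 = -0.5
h=2: Ŝ = -3.5 + 12·2 = 20.5; e = 21.5 − 20.5 = 1
h=3: Ŝ = -3.5 + 12·3 = 32.5; e = 32 − 32.5 = -0.5
h=4: Ŝ = -3.5 + 12·4 = 44.5; e = 44.5 − 44.5 = 0
|e| > 0.25: h=1 (|e|=0.5), h=2 (|e|=1), h=3 (|e|=0.5) → 3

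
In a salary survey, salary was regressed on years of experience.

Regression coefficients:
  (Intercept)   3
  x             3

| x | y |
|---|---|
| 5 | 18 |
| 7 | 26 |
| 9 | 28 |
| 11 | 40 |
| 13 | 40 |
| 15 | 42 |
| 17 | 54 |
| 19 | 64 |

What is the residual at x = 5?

ŷ = 3 + 3·5 = 18
r = 18 − 18 = 0

r = 0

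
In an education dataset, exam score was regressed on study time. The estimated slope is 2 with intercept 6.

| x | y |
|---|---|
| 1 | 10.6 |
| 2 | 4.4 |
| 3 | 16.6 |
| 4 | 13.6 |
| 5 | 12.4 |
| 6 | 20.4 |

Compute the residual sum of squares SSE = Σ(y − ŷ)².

SSE = 78.16

x=1: ŷ = 6 + 2·1 = 8; e = 10.6 − 8 = 2.6
x=2: ŷ = 6 + 2·2 = 10; e = 4.4 − 10 = -5.6
x=3: ŷ = 6 + 2·3 = 12; e = 16.6 − 12 = 4.6
x=4: ŷ = 6 + 2·4 = 14; e = 13.6 − 14 = -0.4
x=5: ŷ = 6 + 2·5 = 16; e = 12.4 − 16 = -3.6
x=6: ŷ = 6 + 2·6 = 18; e = 20.4 − 18 = 2.4
SSE = 6.76 + 31.36 + 21.16 + 0.16 + 12.96 + 5.76 = 78.16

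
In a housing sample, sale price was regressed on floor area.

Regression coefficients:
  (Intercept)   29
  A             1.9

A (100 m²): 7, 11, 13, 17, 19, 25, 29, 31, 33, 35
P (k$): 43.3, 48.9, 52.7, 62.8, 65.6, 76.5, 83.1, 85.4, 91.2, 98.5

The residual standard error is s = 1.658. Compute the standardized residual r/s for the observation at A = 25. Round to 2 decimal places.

0.00

P̂ = 29 + 1.9·25 = 76.5
r = 76.5 − 76.5 = 0
r/s = 0 / 1.658 = 0.00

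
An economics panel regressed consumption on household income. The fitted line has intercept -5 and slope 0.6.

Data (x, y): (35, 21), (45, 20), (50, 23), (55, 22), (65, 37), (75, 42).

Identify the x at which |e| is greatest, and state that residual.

x=35: ŷ = -5 + 0.6·35 = 16; e = 21 − 16 = 5
x=45: ŷ = -5 + 0.6·45 = 22; e = 20 − 22 = -2
x=50: ŷ = -5 + 0.6·50 = 25; e = 23 − 25 = -2
x=55: ŷ = -5 + 0.6·55 = 28; e = 22 − 28 = -6
x=65: ŷ = -5 + 0.6·65 = 34; e = 37 − 34 = 3
x=75: ŷ = -5 + 0.6·75 = 40; e = 42 − 40 = 2
Largest |e| is 6 at x = 55, residual -6.

x = 55, e = -6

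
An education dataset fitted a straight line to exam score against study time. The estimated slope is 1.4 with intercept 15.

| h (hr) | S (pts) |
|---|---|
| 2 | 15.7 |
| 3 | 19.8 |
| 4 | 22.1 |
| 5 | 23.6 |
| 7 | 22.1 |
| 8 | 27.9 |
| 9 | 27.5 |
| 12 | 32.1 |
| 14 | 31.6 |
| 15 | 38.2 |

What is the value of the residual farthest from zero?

h=2: ŷ = 15 + 1.4·2 = 17.8; r = 15.7 − 17.8 = -2.1
h=3: ŷ = 15 + 1.4·3 = 19.2; r = 19.8 − 19.2 = 0.6
h=4: ŷ = 15 + 1.4·4 = 20.6; r = 22.1 − 20.6 = 1.5
h=5: ŷ = 15 + 1.4·5 = 22; r = 23.6 − 22 = 1.6
h=7: ŷ = 15 + 1.4·7 = 24.8; r = 22.1 − 24.8 = -2.7
h=8: ŷ = 15 + 1.4·8 = 26.2; r = 27.9 − 26.2 = 1.7
h=9: ŷ = 15 + 1.4·9 = 27.6; r = 27.5 − 27.6 = -0.1
h=12: ŷ = 15 + 1.4·12 = 31.8; r = 32.1 − 31.8 = 0.3
h=14: ŷ = 15 + 1.4·14 = 34.6; r = 31.6 − 34.6 = -3
h=15: ŷ = 15 + 1.4·15 = 36; r = 38.2 − 36 = 2.2
Largest |r| is 3 at h = 14, residual -3.

r = -3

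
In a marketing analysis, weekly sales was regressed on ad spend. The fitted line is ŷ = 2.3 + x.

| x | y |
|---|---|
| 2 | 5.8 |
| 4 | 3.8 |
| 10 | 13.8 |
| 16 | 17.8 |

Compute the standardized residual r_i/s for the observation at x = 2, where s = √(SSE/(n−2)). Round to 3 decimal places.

0.640

x=2: ŷ = 2.3 + 2 = 4.3; r = 5.8 − 4.3 = 1.5
x=4: ŷ = 2.3 + 4 = 6.3; r = 3.8 − 6.3 = -2.5
x=10: ŷ = 2.3 + 10 = 12.3; r = 13.8 − 12.3 = 1.5
x=16: ŷ = 2.3 + 16 = 18.3; r = 17.8 − 18.3 = -0.5
SSE = 2.25 + 6.25 + 2.25 + 0.25 = 11
s = √(11/2) = 2.34521
r/s = 1.5 / 2.34521 = 0.640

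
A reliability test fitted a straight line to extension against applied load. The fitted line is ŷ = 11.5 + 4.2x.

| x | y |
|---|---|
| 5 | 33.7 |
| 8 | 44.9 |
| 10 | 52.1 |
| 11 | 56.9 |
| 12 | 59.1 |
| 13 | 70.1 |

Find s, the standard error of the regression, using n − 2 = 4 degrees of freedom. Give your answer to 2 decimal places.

x=5: ŷ = 11.5 + 4.2·5 = 32.5; r = 33.7 − 32.5 = 1.2
x=8: ŷ = 11.5 + 4.2·8 = 45.1; r = 44.9 − 45.1 = -0.2
x=10: ŷ = 11.5 + 4.2·10 = 53.5; r = 52.1 − 53.5 = -1.4
x=11: ŷ = 11.5 + 4.2·11 = 57.7; r = 56.9 − 57.7 = -0.8
x=12: ŷ = 11.5 + 4.2·12 = 61.9; r = 59.1 − 61.9 = -2.8
x=13: ŷ = 11.5 + 4.2·13 = 66.1; r = 70.1 − 66.1 = 4
SSE = 1.44 + 0.04 + 1.96 + 0.64 + 7.84 + 16 = 27.92
s = √(27.92/4) = √6.98 ≈ 2.64

s = 2.64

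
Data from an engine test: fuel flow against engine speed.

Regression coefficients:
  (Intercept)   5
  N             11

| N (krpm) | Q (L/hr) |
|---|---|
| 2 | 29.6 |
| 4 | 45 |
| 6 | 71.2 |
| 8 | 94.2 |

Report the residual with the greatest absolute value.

N=2: ŷ = 5 + 11·2 = 27; e = 29.6 − 27 = 2.6
N=4: ŷ = 5 + 11·4 = 49; e = 45 − 49 = -4
N=6: ŷ = 5 + 11·6 = 71; e = 71.2 − 71 = 0.2
N=8: ŷ = 5 + 11·8 = 93; e = 94.2 − 93 = 1.2
Largest |e| is 4 at N = 4, residual -4.

e = -4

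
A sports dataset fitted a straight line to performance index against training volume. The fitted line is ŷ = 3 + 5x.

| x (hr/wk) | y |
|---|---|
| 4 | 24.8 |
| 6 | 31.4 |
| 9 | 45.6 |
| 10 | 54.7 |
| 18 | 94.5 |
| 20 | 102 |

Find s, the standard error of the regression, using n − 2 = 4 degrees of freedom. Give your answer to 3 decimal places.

s = 2.104

x=4: ŷ = 3 + 5·4 = 23; r = 24.8 − 23 = 1.8
x=6: ŷ = 3 + 5·6 = 33; r = 31.4 − 33 = -1.6
x=9: ŷ = 3 + 5·9 = 48; r = 45.6 − 48 = -2.4
x=10: ŷ = 3 + 5·10 = 53; r = 54.7 − 53 = 1.7
x=18: ŷ = 3 + 5·18 = 93; r = 94.5 − 93 = 1.5
x=20: ŷ = 3 + 5·20 = 103; r = 102 − 103 = -1
SSE = 3.24 + 2.56 + 5.76 + 2.89 + 2.25 + 1 = 17.7
s = √(17.7/4) = √4.425 ≈ 2.104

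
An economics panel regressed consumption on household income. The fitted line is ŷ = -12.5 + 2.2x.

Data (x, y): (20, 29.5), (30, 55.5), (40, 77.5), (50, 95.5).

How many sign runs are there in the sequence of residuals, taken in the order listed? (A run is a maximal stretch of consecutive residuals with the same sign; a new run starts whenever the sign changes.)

3 runs

x=20: ŷ = -12.5 + 2.2·20 = 31.5; e = 29.5 − 31.5 = -2
x=30: ŷ = -12.5 + 2.2·30 = 53.5; e = 55.5 − 53.5 = 2
x=40: ŷ = -12.5 + 2.2·40 = 75.5; e = 77.5 − 75.5 = 2
x=50: ŷ = -12.5 + 2.2·50 = 97.5; e = 95.5 − 97.5 = -2
Signs: − + + −
Runs: −×1, +×2, −×1 → 3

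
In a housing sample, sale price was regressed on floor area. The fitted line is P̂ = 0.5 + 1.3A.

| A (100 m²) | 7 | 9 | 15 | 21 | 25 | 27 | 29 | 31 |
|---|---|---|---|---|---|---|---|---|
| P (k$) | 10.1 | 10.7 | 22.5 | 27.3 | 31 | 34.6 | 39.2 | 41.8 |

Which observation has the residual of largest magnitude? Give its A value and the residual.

A=7: P̂ = 0.5 + 1.3·7 = 9.6; r = 10.1 − 9.6 = 0.5
A=9: P̂ = 0.5 + 1.3·9 = 12.2; r = 10.7 − 12.2 = -1.5
A=15: P̂ = 0.5 + 1.3·15 = 20; r = 22.5 − 20 = 2.5
A=21: P̂ = 0.5 + 1.3·21 = 27.8; r = 27.3 − 27.8 = -0.5
A=25: P̂ = 0.5 + 1.3·25 = 33; r = 31 − 33 = -2
A=27: P̂ = 0.5 + 1.3·27 = 35.6; r = 34.6 − 35.6 = -1
A=29: P̂ = 0.5 + 1.3·29 = 38.2; r = 39.2 − 38.2 = 1
A=31: P̂ = 0.5 + 1.3·31 = 40.8; r = 41.8 − 40.8 = 1
Largest |r| is 2.5 at A = 15, residual 2.5.

A = 15, r = 2.5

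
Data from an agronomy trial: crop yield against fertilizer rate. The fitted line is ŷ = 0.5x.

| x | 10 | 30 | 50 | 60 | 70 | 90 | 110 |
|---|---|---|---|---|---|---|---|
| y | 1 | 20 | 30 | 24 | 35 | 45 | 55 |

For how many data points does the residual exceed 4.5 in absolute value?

x=10: ŷ = 0.5·10 = 5; r = 1 − 5 = -4
x=30: ŷ = 0.5·30 = 15; r = 20 − 15 = 5
x=50: ŷ = 0.5·50 = 25; r = 30 − 25 = 5
x=60: ŷ = 0.5·60 = 30; r = 24 − 30 = -6
x=70: ŷ = 0.5·70 = 35; r = 35 − 35 = 0
x=90: ŷ = 0.5·90 = 45; r = 45 − 45 = 0
x=110: ŷ = 0.5·110 = 55; r = 55 − 55 = 0
|r| > 4.5: x=30 (|r|=5), x=50 (|r|=5), x=60 (|r|=6) → 3

3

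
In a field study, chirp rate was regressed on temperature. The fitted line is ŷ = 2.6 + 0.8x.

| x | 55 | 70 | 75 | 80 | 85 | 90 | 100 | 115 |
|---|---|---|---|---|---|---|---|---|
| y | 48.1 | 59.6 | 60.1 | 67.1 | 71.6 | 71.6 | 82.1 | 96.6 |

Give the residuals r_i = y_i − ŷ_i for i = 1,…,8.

1.5, 1, -2.5, 0.5, 1, -3, -0.5, 2

x=55: ŷ = 2.6 + 0.8·55 = 46.6; r = 48.1 − 46.6 = 1.5
x=70: ŷ = 2.6 + 0.8·70 = 58.6; r = 59.6 − 58.6 = 1
x=75: ŷ = 2.6 + 0.8·75 = 62.6; r = 60.1 − 62.6 = -2.5
x=80: ŷ = 2.6 + 0.8·80 = 66.6; r = 67.1 − 66.6 = 0.5
x=85: ŷ = 2.6 + 0.8·85 = 70.6; r = 71.6 − 70.6 = 1
x=90: ŷ = 2.6 + 0.8·90 = 74.6; r = 71.6 − 74.6 = -3
x=100: ŷ = 2.6 + 0.8·100 = 82.6; r = 82.1 − 82.6 = -0.5
x=115: ŷ = 2.6 + 0.8·115 = 94.6; r = 96.6 − 94.6 = 2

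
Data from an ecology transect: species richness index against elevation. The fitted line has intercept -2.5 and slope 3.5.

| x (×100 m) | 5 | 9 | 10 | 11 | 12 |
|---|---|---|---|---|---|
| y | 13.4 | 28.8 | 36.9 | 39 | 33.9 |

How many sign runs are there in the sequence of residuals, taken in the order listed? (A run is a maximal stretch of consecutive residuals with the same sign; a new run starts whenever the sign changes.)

x=5: ŷ = -2.5 + 3.5·5 = 15; r = 13.4 − 15 = -1.6
x=9: ŷ = -2.5 + 3.5·9 = 29; r = 28.8 − 29 = -0.2
x=10: ŷ = -2.5 + 3.5·10 = 32.5; r = 36.9 − 32.5 = 4.4
x=11: ŷ = -2.5 + 3.5·11 = 36; r = 39 − 36 = 3
x=12: ŷ = -2.5 + 3.5·12 = 39.5; r = 33.9 − 39.5 = -5.6
Signs: − − + + −
Runs: −×2, +×2, −×1 → 3

3 runs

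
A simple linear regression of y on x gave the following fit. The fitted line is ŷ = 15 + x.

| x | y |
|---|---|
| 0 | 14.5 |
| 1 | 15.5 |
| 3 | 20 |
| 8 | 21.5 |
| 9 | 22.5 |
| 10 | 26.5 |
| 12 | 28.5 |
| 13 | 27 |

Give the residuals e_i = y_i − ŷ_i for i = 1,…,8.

-0.5, -0.5, 2, -1.5, -1.5, 1.5, 1.5, -1

x=0: ŷ = 15 + 0 = 15; e = 14.5 − 15 = -0.5
x=1: ŷ = 15 + 1 = 16; e = 15.5 − 16 = -0.5
x=3: ŷ = 15 + 3 = 18; e = 20 − 18 = 2
x=8: ŷ = 15 + 8 = 23; e = 21.5 − 23 = -1.5
x=9: ŷ = 15 + 9 = 24; e = 22.5 − 24 = -1.5
x=10: ŷ = 15 + 10 = 25; e = 26.5 − 25 = 1.5
x=12: ŷ = 15 + 12 = 27; e = 28.5 − 27 = 1.5
x=13: ŷ = 15 + 13 = 28; e = 27 − 28 = -1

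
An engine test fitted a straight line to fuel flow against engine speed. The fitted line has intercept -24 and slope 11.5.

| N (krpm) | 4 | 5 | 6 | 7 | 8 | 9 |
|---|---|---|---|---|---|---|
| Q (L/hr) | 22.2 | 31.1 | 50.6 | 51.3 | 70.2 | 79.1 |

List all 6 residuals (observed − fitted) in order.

N=4: Q̂ = -24 + 11.5·4 = 22; e = 22.2 − 22 = 0.2
N=5: Q̂ = -24 + 11.5·5 = 33.5; e = 31.1 − 33.5 = -2.4
N=6: Q̂ = -24 + 11.5·6 = 45; e = 50.6 − 45 = 5.6
N=7: Q̂ = -24 + 11.5·7 = 56.5; e = 51.3 − 56.5 = -5.2
N=8: Q̂ = -24 + 11.5·8 = 68; e = 70.2 − 68 = 2.2
N=9: Q̂ = -24 + 11.5·9 = 79.5; e = 79.1 − 79.5 = -0.4

0.2, -2.4, 5.6, -5.2, 2.2, -0.4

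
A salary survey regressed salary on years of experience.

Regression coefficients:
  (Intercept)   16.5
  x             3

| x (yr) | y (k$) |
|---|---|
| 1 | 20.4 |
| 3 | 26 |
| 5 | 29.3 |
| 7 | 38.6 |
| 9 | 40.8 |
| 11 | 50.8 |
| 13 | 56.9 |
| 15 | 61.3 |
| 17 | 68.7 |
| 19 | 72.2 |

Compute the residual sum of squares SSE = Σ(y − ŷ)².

SSE = 21.22

x=1: ŷ = 16.5 + 3·1 = 19.5; e = 20.4 − 19.5 = 0.9
x=3: ŷ = 16.5 + 3·3 = 25.5; e = 26 − 25.5 = 0.5
x=5: ŷ = 16.5 + 3·5 = 31.5; e = 29.3 − 31.5 = -2.2
x=7: ŷ = 16.5 + 3·7 = 37.5; e = 38.6 − 37.5 = 1.1
x=9: ŷ = 16.5 + 3·9 = 43.5; e = 40.8 − 43.5 = -2.7
x=11: ŷ = 16.5 + 3·11 = 49.5; e = 50.8 − 49.5 = 1.3
x=13: ŷ = 16.5 + 3·13 = 55.5; e = 56.9 − 55.5 = 1.4
x=15: ŷ = 16.5 + 3·15 = 61.5; e = 61.3 − 61.5 = -0.2
x=17: ŷ = 16.5 + 3·17 = 67.5; e = 68.7 − 67.5 = 1.2
x=19: ŷ = 16.5 + 3·19 = 73.5; e = 72.2 − 73.5 = -1.3
SSE = 0.81 + 0.25 + 4.84 + 1.21 + 7.29 + 1.69 + 1.96 + 0.04 + 1.44 + 1.69 = 21.22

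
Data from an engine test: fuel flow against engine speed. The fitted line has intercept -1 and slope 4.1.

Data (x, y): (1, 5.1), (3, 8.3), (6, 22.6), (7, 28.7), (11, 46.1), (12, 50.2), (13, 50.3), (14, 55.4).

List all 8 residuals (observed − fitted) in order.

x=1: ŷ = -1 + 4.1·1 = 3.1; e = 5.1 − 3.1 = 2
x=3: ŷ = -1 + 4.1·3 = 11.3; e = 8.3 − 11.3 = -3
x=6: ŷ = -1 + 4.1·6 = 23.6; e = 22.6 − 23.6 = -1
x=7: ŷ = -1 + 4.1·7 = 27.7; e = 28.7 − 27.7 = 1
x=11: ŷ = -1 + 4.1·11 = 44.1; e = 46.1 − 44.1 = 2
x=12: ŷ = -1 + 4.1·12 = 48.2; e = 50.2 − 48.2 = 2
x=13: ŷ = -1 + 4.1·13 = 52.3; e = 50.3 − 52.3 = -2
x=14: ŷ = -1 + 4.1·14 = 56.4; e = 55.4 − 56.4 = -1

2, -3, -1, 1, 2, 2, -2, -1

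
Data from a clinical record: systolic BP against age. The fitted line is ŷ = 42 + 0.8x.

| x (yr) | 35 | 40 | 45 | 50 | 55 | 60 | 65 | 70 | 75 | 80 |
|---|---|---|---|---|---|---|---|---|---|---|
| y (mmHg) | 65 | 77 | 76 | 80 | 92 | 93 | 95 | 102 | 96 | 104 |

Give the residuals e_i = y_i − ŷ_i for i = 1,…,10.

-5, 3, -2, -2, 6, 3, 1, 4, -6, -2

x=35: ŷ = 42 + 0.8·35 = 70; e = 65 − 70 = -5
x=40: ŷ = 42 + 0.8·40 = 74; e = 77 − 74 = 3
x=45: ŷ = 42 + 0.8·45 = 78; e = 76 − 78 = -2
x=50: ŷ = 42 + 0.8·50 = 82; e = 80 − 82 = -2
x=55: ŷ = 42 + 0.8·55 = 86; e = 92 − 86 = 6
x=60: ŷ = 42 + 0.8·60 = 90; e = 93 − 90 = 3
x=65: ŷ = 42 + 0.8·65 = 94; e = 95 − 94 = 1
x=70: ŷ = 42 + 0.8·70 = 98; e = 102 − 98 = 4
x=75: ŷ = 42 + 0.8·75 = 102; e = 96 − 102 = -6
x=80: ŷ = 42 + 0.8·80 = 106; e = 104 − 106 = -2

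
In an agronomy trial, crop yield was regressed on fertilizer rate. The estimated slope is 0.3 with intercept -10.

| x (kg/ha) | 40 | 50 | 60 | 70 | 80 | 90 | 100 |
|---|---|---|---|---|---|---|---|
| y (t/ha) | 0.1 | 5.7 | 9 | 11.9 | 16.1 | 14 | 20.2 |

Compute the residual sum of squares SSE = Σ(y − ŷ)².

SSE = 19.36

x=40: ŷ = -10 + 0.3·40 = 2; e = 0.1 − 2 = -1.9
x=50: ŷ = -10 + 0.3·50 = 5; e = 5.7 − 5 = 0.7
x=60: ŷ = -10 + 0.3·60 = 8; e = 9 − 8 = 1
x=70: ŷ = -10 + 0.3·70 = 11; e = 11.9 − 11 = 0.9
x=80: ŷ = -10 + 0.3·80 = 14; e = 16.1 − 14 = 2.1
x=90: ŷ = -10 + 0.3·90 = 17; e = 14 − 17 = -3
x=100: ŷ = -10 + 0.3·100 = 20; e = 20.2 − 20 = 0.2
SSE = 3.61 + 0.49 + 1 + 0.81 + 4.41 + 9 + 0.04 = 19.36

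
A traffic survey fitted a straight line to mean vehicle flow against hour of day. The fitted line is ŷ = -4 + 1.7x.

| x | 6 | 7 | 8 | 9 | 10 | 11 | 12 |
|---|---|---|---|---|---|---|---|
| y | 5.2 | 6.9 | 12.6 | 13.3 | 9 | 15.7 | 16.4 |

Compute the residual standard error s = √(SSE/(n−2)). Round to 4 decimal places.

s = 2.5298

x=6: ŷ = -4 + 1.7·6 = 6.2; r = 5.2 − 6.2 = -1
x=7: ŷ = -4 + 1.7·7 = 7.9; r = 6.9 − 7.9 = -1
x=8: ŷ = -4 + 1.7·8 = 9.6; r = 12.6 − 9.6 = 3
x=9: ŷ = -4 + 1.7·9 = 11.3; r = 13.3 − 11.3 = 2
x=10: ŷ = -4 + 1.7·10 = 13; r = 9 − 13 = -4
x=11: ŷ = -4 + 1.7·11 = 14.7; r = 15.7 − 14.7 = 1
x=12: ŷ = -4 + 1.7·12 = 16.4; r = 16.4 − 16.4 = 0
SSE = 1 + 1 + 9 + 4 + 16 + 1 + 0 = 32
s = √(32/5) = √6.4 ≈ 2.5298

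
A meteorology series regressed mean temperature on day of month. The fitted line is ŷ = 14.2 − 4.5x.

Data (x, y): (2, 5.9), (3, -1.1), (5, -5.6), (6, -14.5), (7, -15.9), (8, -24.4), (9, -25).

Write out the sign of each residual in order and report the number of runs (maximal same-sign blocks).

7 runs

x=2: ŷ = 14.2 − 4.5·2 = 5.2; r = 5.9 − 5.2 = 0.7
x=3: ŷ = 14.2 − 4.5·3 = 0.7; r = -1.1 − 0.7 = -1.8
x=5: ŷ = 14.2 − 4.5·5 = -8.3; r = -5.6 − (-8.3) = 2.7
x=6: ŷ = 14.2 − 4.5·6 = -12.8; r = -14.5 − (-12.8) = -1.7
x=7: ŷ = 14.2 − 4.5·7 = -17.3; r = -15.9 − (-17.3) = 1.4
x=8: ŷ = 14.2 − 4.5·8 = -21.8; r = -24.4 − (-21.8) = -2.6
x=9: ŷ = 14.2 − 4.5·9 = -26.3; r = -25 − (-26.3) = 1.3
Signs: + − + − + − +
Runs: +×1, −×1, +×1, −×1, +×1, −×1, +×1 → 7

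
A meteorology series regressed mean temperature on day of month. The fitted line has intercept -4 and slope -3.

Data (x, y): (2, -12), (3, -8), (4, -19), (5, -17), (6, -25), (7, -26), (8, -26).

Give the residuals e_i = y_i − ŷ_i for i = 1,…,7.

x=2: ŷ = -4 − 3·2 = -10; e = -12 − (-10) = -2
x=3: ŷ = -4 − 3·3 = -13; e = -8 − (-13) = 5
x=4: ŷ = -4 − 3·4 = -16; e = -19 − (-16) = -3
x=5: ŷ = -4 − 3·5 = -19; e = -17 − (-19) = 2
x=6: ŷ = -4 − 3·6 = -22; e = -25 − (-22) = -3
x=7: ŷ = -4 − 3·7 = -25; e = -26 − (-25) = -1
x=8: ŷ = -4 − 3·8 = -28; e = -26 − (-28) = 2

-2, 5, -3, 2, -3, -1, 2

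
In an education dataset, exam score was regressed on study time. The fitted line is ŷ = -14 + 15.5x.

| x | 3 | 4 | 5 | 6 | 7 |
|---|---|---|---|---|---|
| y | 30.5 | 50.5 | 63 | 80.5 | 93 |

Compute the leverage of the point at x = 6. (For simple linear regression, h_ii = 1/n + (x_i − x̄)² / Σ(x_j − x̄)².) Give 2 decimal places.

x̄ = (3 + 4 + 5 + 6 + 7)/5 = 5
Σ(x − x̄)² = 4 + 1 + 0 + 1 + 4 = 10
h = 1/5 + (1)²/10 = 0.2 + 0.1 = 0.30

h = 0.30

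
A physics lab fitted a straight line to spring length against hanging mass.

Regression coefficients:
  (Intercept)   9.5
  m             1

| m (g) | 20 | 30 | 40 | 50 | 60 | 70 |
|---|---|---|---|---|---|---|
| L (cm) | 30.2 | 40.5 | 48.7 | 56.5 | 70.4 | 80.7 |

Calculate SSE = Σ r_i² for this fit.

SSE = 13.38

m=20: L̂ = 9.5 + 20 = 29.5; r = 30.2 − 29.5 = 0.7
m=30: L̂ = 9.5 + 30 = 39.5; r = 40.5 − 39.5 = 1
m=40: L̂ = 9.5 + 40 = 49.5; r = 48.7 − 49.5 = -0.8
m=50: L̂ = 9.5 + 50 = 59.5; r = 56.5 − 59.5 = -3
m=60: L̂ = 9.5 + 60 = 69.5; r = 70.4 − 69.5 = 0.9
m=70: L̂ = 9.5 + 70 = 79.5; r = 80.7 − 79.5 = 1.2
SSE = 0.49 + 1 + 0.64 + 9 + 0.81 + 1.44 = 13.38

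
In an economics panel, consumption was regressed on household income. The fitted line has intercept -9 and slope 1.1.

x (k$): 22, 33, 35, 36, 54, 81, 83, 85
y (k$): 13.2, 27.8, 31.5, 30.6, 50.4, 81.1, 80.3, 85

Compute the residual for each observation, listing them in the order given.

-2, 0.5, 2, 0, 0, 1, -2, 0.5

x=22: ŷ = -9 + 1.1·22 = 15.2; e = 13.2 − 15.2 = -2
x=33: ŷ = -9 + 1.1·33 = 27.3; e = 27.8 − 27.3 = 0.5
x=35: ŷ = -9 + 1.1·35 = 29.5; e = 31.5 − 29.5 = 2
x=36: ŷ = -9 + 1.1·36 = 30.6; e = 30.6 − 30.6 = 0
x=54: ŷ = -9 + 1.1·54 = 50.4; e = 50.4 − 50.4 = 0
x=81: ŷ = -9 + 1.1·81 = 80.1; e = 81.1 − 80.1 = 1
x=83: ŷ = -9 + 1.1·83 = 82.3; e = 80.3 − 82.3 = -2
x=85: ŷ = -9 + 1.1·85 = 84.5; e = 85 − 84.5 = 0.5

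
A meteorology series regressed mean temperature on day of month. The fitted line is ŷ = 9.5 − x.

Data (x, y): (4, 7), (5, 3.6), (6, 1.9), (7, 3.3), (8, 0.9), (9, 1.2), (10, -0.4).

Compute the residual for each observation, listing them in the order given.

1.5, -0.9, -1.6, 0.8, -0.6, 0.7, 0.1

x=4: ŷ = 9.5 − 4 = 5.5; r = 7 − 5.5 = 1.5
x=5: ŷ = 9.5 − 5 = 4.5; r = 3.6 − 4.5 = -0.9
x=6: ŷ = 9.5 − 6 = 3.5; r = 1.9 − 3.5 = -1.6
x=7: ŷ = 9.5 − 7 = 2.5; r = 3.3 − 2.5 = 0.8
x=8: ŷ = 9.5 − 8 = 1.5; r = 0.9 − 1.5 = -0.6
x=9: ŷ = 9.5 − 9 = 0.5; r = 1.2 − 0.5 = 0.7
x=10: ŷ = 9.5 − 10 = -0.5; r = -0.4 − (-0.5) = 0.1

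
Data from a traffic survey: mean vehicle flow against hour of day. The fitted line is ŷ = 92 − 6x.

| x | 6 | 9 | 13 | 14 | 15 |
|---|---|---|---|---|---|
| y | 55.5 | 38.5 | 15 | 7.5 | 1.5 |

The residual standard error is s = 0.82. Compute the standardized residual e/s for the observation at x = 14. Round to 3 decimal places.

-0.610

ŷ = 92 − 6·14 = 8
e = 7.5 − 8 = -0.5
e/s = -0.5 / 0.82 = -0.610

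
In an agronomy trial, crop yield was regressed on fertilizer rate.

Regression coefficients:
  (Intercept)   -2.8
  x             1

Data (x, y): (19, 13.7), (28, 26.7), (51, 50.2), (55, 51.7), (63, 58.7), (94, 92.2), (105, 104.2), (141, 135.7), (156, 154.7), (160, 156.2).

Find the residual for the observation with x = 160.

ŷ = -2.8 + 160 = 157.2
r = 156.2 − 157.2 = -1

r = -1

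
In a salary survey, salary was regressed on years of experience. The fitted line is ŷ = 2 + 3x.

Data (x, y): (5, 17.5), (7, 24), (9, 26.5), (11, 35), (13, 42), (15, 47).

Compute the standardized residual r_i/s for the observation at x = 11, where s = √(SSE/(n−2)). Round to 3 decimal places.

x=5: ŷ = 2 + 3·5 = 17; r = 17.5 − 17 = 0.5
x=7: ŷ = 2 + 3·7 = 23; r = 24 − 23 = 1
x=9: ŷ = 2 + 3·9 = 29; r = 26.5 − 29 = -2.5
x=11: ŷ = 2 + 3·11 = 35; r = 35 − 35 = 0
x=13: ŷ = 2 + 3·13 = 41; r = 42 − 41 = 1
x=15: ŷ = 2 + 3·15 = 47; r = 47 − 47 = 0
SSE = 0.25 + 1 + 6.25 + 0 + 1 + 0 = 8.5
s = √(8.5/4) = 1.45774
r/s = 0 / 1.45774 = 0.000

0.000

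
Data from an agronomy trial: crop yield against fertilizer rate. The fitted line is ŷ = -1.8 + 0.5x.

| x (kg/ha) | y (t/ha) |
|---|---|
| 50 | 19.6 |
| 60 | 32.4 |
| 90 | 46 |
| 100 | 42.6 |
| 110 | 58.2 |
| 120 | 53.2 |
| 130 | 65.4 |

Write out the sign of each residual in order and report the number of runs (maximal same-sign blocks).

x=50: ŷ = -1.8 + 0.5·50 = 23.2; e = 19.6 − 23.2 = -3.6
x=60: ŷ = -1.8 + 0.5·60 = 28.2; e = 32.4 − 28.2 = 4.2
x=90: ŷ = -1.8 + 0.5·90 = 43.2; e = 46 − 43.2 = 2.8
x=100: ŷ = -1.8 + 0.5·100 = 48.2; e = 42.6 − 48.2 = -5.6
x=110: ŷ = -1.8 + 0.5·110 = 53.2; e = 58.2 − 53.2 = 5
x=120: ŷ = -1.8 + 0.5·120 = 58.2; e = 53.2 − 58.2 = -5
x=130: ŷ = -1.8 + 0.5·130 = 63.2; e = 65.4 − 63.2 = 2.2
Signs: − + + − + − +
Runs: −×1, +×2, −×1, +×1, −×1, +×1 → 6

6 runs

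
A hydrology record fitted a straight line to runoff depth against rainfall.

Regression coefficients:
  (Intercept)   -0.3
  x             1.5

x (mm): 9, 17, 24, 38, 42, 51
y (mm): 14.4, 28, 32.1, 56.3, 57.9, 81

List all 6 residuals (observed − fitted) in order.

x=9: ŷ = -0.3 + 1.5·9 = 13.2; e = 14.4 − 13.2 = 1.2
x=17: ŷ = -0.3 + 1.5·17 = 25.2; e = 28 − 25.2 = 2.8
x=24: ŷ = -0.3 + 1.5·24 = 35.7; e = 32.1 − 35.7 = -3.6
x=38: ŷ = -0.3 + 1.5·38 = 56.7; e = 56.3 − 56.7 = -0.4
x=42: ŷ = -0.3 + 1.5·42 = 62.7; e = 57.9 − 62.7 = -4.8
x=51: ŷ = -0.3 + 1.5·51 = 76.2; e = 81 − 76.2 = 4.8

1.2, 2.8, -3.6, -0.4, -4.8, 4.8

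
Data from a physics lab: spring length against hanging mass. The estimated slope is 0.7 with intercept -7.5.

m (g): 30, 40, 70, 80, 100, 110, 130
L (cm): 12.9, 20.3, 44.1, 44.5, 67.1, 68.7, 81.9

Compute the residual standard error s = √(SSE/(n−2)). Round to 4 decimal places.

m=30: L̂ = -7.5 + 0.7·30 = 13.5; e = 12.9 − 13.5 = -0.6
m=40: L̂ = -7.5 + 0.7·40 = 20.5; e = 20.3 − 20.5 = -0.2
m=70: L̂ = -7.5 + 0.7·70 = 41.5; e = 44.1 − 41.5 = 2.6
m=80: L̂ = -7.5 + 0.7·80 = 48.5; e = 44.5 − 48.5 = -4
m=100: L̂ = -7.5 + 0.7·100 = 62.5; e = 67.1 − 62.5 = 4.6
m=110: L̂ = -7.5 + 0.7·110 = 69.5; e = 68.7 − 69.5 = -0.8
m=130: L̂ = -7.5 + 0.7·130 = 83.5; e = 81.9 − 83.5 = -1.6
SSE = 0.36 + 0.04 + 6.76 + 16 + 21.16 + 0.64 + 2.56 = 47.52
s = √(47.52/5) = √9.504 ≈ 3.0829

s = 3.0829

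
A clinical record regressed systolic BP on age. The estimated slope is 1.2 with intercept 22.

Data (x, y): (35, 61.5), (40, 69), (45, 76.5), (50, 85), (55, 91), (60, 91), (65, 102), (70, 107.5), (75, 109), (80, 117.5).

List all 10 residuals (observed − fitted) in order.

x=35: ŷ = 22 + 1.2·35 = 64; r = 61.5 − 64 = -2.5
x=40: ŷ = 22 + 1.2·40 = 70; r = 69 − 70 = -1
x=45: ŷ = 22 + 1.2·45 = 76; r = 76.5 − 76 = 0.5
x=50: ŷ = 22 + 1.2·50 = 82; r = 85 − 82 = 3
x=55: ŷ = 22 + 1.2·55 = 88; r = 91 − 88 = 3
x=60: ŷ = 22 + 1.2·60 = 94; r = 91 − 94 = -3
x=65: ŷ = 22 + 1.2·65 = 100; r = 102 − 100 = 2
x=70: ŷ = 22 + 1.2·70 = 106; r = 107.5 − 106 = 1.5
x=75: ŷ = 22 + 1.2·75 = 112; r = 109 − 112 = -3
x=80: ŷ = 22 + 1.2·80 = 118; r = 117.5 − 118 = -0.5

-2.5, -1, 0.5, 3, 3, -3, 2, 1.5, -3, -0.5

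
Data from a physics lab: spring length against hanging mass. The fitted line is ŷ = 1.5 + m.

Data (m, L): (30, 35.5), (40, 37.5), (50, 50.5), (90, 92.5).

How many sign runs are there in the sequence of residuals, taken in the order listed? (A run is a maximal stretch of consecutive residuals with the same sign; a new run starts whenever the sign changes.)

3 runs

m=30: ŷ = 1.5 + 30 = 31.5; r = 35.5 − 31.5 = 4
m=40: ŷ = 1.5 + 40 = 41.5; r = 37.5 − 41.5 = -4
m=50: ŷ = 1.5 + 50 = 51.5; r = 50.5 − 51.5 = -1
m=90: ŷ = 1.5 + 90 = 91.5; r = 92.5 − 91.5 = 1
Signs: + − − +
Runs: +×1, −×2, +×1 → 3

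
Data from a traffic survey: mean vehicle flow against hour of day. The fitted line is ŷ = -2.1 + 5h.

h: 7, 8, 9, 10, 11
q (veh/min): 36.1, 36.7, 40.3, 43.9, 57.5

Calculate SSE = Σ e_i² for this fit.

h=7: ŷ = -2.1 + 5·7 = 32.9; e = 36.1 − 32.9 = 3.2
h=8: ŷ = -2.1 + 5·8 = 37.9; e = 36.7 − 37.9 = -1.2
h=9: ŷ = -2.1 + 5·9 = 42.9; e = 40.3 − 42.9 = -2.6
h=10: ŷ = -2.1 + 5·10 = 47.9; e = 43.9 − 47.9 = -4
h=11: ŷ = -2.1 + 5·11 = 52.9; e = 57.5 − 52.9 = 4.6
SSE = 10.24 + 1.44 + 6.76 + 16 + 21.16 = 55.6

SSE = 55.6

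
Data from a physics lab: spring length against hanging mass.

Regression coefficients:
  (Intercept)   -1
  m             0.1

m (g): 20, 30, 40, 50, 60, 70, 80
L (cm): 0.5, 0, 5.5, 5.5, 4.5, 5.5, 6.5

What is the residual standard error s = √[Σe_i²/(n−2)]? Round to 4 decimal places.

s = 1.6432

m=20: ŷ = -1 + 0.1·20 = 1; e = 0.5 − 1 = -0.5
m=30: ŷ = -1 + 0.1·30 = 2; e = 0 − 2 = -2
m=40: ŷ = -1 + 0.1·40 = 3; e = 5.5 − 3 = 2.5
m=50: ŷ = -1 + 0.1·50 = 4; e = 5.5 − 4 = 1.5
m=60: ŷ = -1 + 0.1·60 = 5; e = 4.5 − 5 = -0.5
m=70: ŷ = -1 + 0.1·70 = 6; e = 5.5 − 6 = -0.5
m=80: ŷ = -1 + 0.1·80 = 7; e = 6.5 − 7 = -0.5
SSE = 0.25 + 4 + 6.25 + 2.25 + 0.25 + 0.25 + 0.25 = 13.5
s = √(13.5/5) = √2.7 ≈ 1.6432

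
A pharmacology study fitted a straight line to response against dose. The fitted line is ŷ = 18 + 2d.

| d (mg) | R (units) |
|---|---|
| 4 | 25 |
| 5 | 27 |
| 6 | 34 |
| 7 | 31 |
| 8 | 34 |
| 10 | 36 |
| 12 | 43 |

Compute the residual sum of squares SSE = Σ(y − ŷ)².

SSE = 24

d=4: ŷ = 18 + 2·4 = 26; e = 25 − 26 = -1
d=5: ŷ = 18 + 2·5 = 28; e = 27 − 28 = -1
d=6: ŷ = 18 + 2·6 = 30; e = 34 − 30 = 4
d=7: ŷ = 18 + 2·7 = 32; e = 31 − 32 = -1
d=8: ŷ = 18 + 2·8 = 34; e = 34 − 34 = 0
d=10: ŷ = 18 + 2·10 = 38; e = 36 − 38 = -2
d=12: ŷ = 18 + 2·12 = 42; e = 43 − 42 = 1
SSE = 1 + 1 + 16 + 1 + 0 + 4 + 1 = 24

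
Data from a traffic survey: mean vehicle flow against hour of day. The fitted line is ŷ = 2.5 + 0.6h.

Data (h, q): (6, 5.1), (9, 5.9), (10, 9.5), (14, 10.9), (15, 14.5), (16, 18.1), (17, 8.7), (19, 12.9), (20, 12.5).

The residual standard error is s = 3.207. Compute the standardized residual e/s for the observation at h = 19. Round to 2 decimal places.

ŷ = 2.5 + 0.6·19 = 13.9
e = 12.9 − 13.9 = -1
e/s = -1 / 3.207 = -0.31

-0.31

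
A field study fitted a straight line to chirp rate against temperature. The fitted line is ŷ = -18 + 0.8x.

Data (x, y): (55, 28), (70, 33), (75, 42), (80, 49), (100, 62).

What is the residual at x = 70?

r = -5

ŷ = -18 + 0.8·70 = 38
r = 33 − 38 = -5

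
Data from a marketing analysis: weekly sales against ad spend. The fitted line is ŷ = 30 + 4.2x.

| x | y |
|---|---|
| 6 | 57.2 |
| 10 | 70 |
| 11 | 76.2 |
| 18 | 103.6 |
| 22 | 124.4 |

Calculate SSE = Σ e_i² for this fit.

x=6: ŷ = 30 + 4.2·6 = 55.2; e = 57.2 − 55.2 = 2
x=10: ŷ = 30 + 4.2·10 = 72; e = 70 − 72 = -2
x=11: ŷ = 30 + 4.2·11 = 76.2; e = 76.2 − 76.2 = 0
x=18: ŷ = 30 + 4.2·18 = 105.6; e = 103.6 − 105.6 = -2
x=22: ŷ = 30 + 4.2·22 = 122.4; e = 124.4 − 122.4 = 2
SSE = 4 + 4 + 0 + 4 + 4 = 16

SSE = 16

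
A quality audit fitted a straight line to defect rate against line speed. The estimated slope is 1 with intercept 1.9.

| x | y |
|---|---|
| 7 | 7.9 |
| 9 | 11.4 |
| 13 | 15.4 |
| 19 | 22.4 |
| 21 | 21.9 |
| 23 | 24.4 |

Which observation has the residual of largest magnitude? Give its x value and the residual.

x = 19, e = 1.5

x=7: ŷ = 1.9 + 7 = 8.9; e = 7.9 − 8.9 = -1
x=9: ŷ = 1.9 + 9 = 10.9; e = 11.4 − 10.9 = 0.5
x=13: ŷ = 1.9 + 13 = 14.9; e = 15.4 − 14.9 = 0.5
x=19: ŷ = 1.9 + 19 = 20.9; e = 22.4 − 20.9 = 1.5
x=21: ŷ = 1.9 + 21 = 22.9; e = 21.9 − 22.9 = -1
x=23: ŷ = 1.9 + 23 = 24.9; e = 24.4 − 24.9 = -0.5
Largest |e| is 1.5 at x = 19, residual 1.5.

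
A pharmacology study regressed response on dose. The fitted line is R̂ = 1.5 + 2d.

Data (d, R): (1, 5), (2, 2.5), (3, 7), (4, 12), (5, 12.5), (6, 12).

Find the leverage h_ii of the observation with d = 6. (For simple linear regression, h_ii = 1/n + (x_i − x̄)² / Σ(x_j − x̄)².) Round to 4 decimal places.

h = 0.5238

d̄ = (1 + 2 + 3 + 4 + 5 + 6)/6 = 3.5
Σ(d − d̄)² = 6.25 + 2.25 + 0.25 + 0.25 + 2.25 + 6.25 = 17.5
h = 1/6 + (2.5)²/17.5 = 0.166667 + 0.357143 = 0.5238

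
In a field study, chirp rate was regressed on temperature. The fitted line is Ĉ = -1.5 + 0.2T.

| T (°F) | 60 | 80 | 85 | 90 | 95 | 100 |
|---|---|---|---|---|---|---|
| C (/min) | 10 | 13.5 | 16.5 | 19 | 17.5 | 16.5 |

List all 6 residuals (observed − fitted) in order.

-0.5, -1, 1, 2.5, 0, -2

T=60: Ĉ = -1.5 + 0.2·60 = 10.5; r = 10 − 10.5 = -0.5
T=80: Ĉ = -1.5 + 0.2·80 = 14.5; r = 13.5 − 14.5 = -1
T=85: Ĉ = -1.5 + 0.2·85 = 15.5; r = 16.5 − 15.5 = 1
T=90: Ĉ = -1.5 + 0.2·90 = 16.5; r = 19 − 16.5 = 2.5
T=95: Ĉ = -1.5 + 0.2·95 = 17.5; r = 17.5 − 17.5 = 0
T=100: Ĉ = -1.5 + 0.2·100 = 18.5; r = 16.5 − 18.5 = -2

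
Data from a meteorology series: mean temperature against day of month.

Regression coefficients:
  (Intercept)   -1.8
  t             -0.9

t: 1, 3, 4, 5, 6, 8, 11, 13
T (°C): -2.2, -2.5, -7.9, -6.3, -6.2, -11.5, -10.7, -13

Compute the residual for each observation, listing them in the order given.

0.5, 2, -2.5, 0, 1, -2.5, 1, 0.5

t=1: ŷ = -1.8 − 0.9·1 = -2.7; e = -2.2 − (-2.7) = 0.5
t=3: ŷ = -1.8 − 0.9·3 = -4.5; e = -2.5 − (-4.5) = 2
t=4: ŷ = -1.8 − 0.9·4 = -5.4; e = -7.9 − (-5.4) = -2.5
t=5: ŷ = -1.8 − 0.9·5 = -6.3; e = -6.3 − (-6.3) = 0
t=6: ŷ = -1.8 − 0.9·6 = -7.2; e = -6.2 − (-7.2) = 1
t=8: ŷ = -1.8 − 0.9·8 = -9; e = -11.5 − (-9) = -2.5
t=11: ŷ = -1.8 − 0.9·11 = -11.7; e = -10.7 − (-11.7) = 1
t=13: ŷ = -1.8 − 0.9·13 = -13.5; e = -13 − (-13.5) = 0.5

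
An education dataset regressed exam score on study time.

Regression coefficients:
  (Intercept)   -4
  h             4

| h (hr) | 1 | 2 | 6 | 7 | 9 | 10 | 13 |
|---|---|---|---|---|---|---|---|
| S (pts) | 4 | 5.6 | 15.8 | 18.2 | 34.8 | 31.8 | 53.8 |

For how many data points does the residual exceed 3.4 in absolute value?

h=1: Ŝ = -4 + 4·1 = 0; r = 4 − 0 = 4
h=2: Ŝ = -4 + 4·2 = 4; r = 5.6 − 4 = 1.6
h=6: Ŝ = -4 + 4·6 = 20; r = 15.8 − 20 = -4.2
h=7: Ŝ = -4 + 4·7 = 24; r = 18.2 − 24 = -5.8
h=9: Ŝ = -4 + 4·9 = 32; r = 34.8 − 32 = 2.8
h=10: Ŝ = -4 + 4·10 = 36; r = 31.8 − 36 = -4.2
h=13: Ŝ = -4 + 4·13 = 48; r = 53.8 − 48 = 5.8
|r| > 3.4: h=1 (|r|=4), h=6 (|r|=4.2), h=7 (|r|=5.8), h=10 (|r|=4.2), h=13 (|r|=5.8) → 5

5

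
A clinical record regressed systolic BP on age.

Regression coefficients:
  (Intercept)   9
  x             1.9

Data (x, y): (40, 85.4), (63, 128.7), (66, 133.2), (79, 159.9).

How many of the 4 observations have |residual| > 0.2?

x=40: ŷ = 9 + 1.9·40 = 85; r = 85.4 − 85 = 0.4
x=63: ŷ = 9 + 1.9·63 = 128.7; r = 128.7 − 128.7 = 0
x=66: ŷ = 9 + 1.9·66 = 134.4; r = 133.2 − 134.4 = -1.2
x=79: ŷ = 9 + 1.9·79 = 159.1; r = 159.9 − 159.1 = 0.8
|r| > 0.2: x=40 (|r|=0.4), x=66 (|r|=1.2), x=79 (|r|=0.8) → 3

3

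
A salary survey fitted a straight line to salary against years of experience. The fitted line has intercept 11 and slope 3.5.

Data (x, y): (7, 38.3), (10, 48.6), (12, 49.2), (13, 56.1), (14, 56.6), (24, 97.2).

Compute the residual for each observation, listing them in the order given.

x=7: ŷ = 11 + 3.5·7 = 35.5; r = 38.3 − 35.5 = 2.8
x=10: ŷ = 11 + 3.5·10 = 46; r = 48.6 − 46 = 2.6
x=12: ŷ = 11 + 3.5·12 = 53; r = 49.2 − 53 = -3.8
x=13: ŷ = 11 + 3.5·13 = 56.5; r = 56.1 − 56.5 = -0.4
x=14: ŷ = 11 + 3.5·14 = 60; r = 56.6 − 60 = -3.4
x=24: ŷ = 11 + 3.5·24 = 95; r = 97.2 − 95 = 2.2

2.8, 2.6, -3.8, -0.4, -3.4, 2.2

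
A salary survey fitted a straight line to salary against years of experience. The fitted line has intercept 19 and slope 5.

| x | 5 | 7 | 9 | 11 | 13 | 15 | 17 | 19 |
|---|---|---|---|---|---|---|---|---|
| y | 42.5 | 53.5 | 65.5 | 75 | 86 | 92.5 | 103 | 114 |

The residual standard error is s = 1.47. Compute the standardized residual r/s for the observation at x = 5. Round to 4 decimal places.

ŷ = 19 + 5·5 = 44
r = 42.5 − 44 = -1.5
r/s = -1.5 / 1.47 = -1.0204

-1.0204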